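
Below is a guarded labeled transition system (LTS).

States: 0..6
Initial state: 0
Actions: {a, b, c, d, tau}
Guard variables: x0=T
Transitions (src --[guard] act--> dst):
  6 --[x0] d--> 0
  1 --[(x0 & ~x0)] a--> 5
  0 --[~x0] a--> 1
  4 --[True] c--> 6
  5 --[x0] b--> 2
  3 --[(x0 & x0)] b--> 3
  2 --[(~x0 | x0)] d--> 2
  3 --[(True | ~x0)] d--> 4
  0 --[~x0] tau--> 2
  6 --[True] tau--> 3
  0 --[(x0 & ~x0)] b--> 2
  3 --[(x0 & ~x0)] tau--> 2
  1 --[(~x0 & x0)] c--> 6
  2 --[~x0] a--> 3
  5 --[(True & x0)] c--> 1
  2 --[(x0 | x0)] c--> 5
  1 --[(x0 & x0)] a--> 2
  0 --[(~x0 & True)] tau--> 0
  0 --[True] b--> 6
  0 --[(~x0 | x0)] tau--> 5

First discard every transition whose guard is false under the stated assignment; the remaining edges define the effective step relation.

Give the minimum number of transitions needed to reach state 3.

Answer: 2

Analysis:
BFS to 3:
  L0 = {0}
  L1 = {5,6}
  L2 = {1,2,3}
depth(3)=2, e.g. b·tau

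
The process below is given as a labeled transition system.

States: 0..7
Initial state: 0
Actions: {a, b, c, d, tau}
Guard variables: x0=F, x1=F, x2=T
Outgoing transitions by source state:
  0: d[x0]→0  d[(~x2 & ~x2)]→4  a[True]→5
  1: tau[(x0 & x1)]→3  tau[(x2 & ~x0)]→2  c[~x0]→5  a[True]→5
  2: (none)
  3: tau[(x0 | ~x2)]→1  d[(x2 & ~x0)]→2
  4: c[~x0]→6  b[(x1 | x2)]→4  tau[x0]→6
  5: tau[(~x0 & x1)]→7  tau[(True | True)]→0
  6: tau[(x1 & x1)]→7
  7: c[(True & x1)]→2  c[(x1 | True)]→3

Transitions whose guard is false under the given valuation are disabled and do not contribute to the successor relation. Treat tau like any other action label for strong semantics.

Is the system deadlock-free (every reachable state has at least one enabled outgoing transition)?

Reach set: {0,5}
  0: a→5  [deg 1]
  5: tau→0  [deg 1]

Answer: DEADLOCK-FREE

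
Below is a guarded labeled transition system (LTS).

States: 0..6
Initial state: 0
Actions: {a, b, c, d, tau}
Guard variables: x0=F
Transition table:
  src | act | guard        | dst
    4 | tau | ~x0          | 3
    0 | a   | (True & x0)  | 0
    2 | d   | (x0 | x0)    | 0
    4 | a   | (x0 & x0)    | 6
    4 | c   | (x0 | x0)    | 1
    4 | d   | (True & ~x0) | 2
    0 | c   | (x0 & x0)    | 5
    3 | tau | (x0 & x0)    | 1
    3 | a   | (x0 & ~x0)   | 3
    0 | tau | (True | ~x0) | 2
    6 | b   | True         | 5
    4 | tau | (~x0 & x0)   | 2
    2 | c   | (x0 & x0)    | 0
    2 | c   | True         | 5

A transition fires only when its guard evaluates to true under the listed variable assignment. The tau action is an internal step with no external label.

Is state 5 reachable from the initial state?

5 transition(s) survive guard evaluation.
Layer 0: {0}
Layer 1: {2}  cumulative {0,2}
Layer 2: {5}  cumulative {0,2,5}
R = {0,2,5}
trace reaching 5: tau·c

Answer: REACHABLE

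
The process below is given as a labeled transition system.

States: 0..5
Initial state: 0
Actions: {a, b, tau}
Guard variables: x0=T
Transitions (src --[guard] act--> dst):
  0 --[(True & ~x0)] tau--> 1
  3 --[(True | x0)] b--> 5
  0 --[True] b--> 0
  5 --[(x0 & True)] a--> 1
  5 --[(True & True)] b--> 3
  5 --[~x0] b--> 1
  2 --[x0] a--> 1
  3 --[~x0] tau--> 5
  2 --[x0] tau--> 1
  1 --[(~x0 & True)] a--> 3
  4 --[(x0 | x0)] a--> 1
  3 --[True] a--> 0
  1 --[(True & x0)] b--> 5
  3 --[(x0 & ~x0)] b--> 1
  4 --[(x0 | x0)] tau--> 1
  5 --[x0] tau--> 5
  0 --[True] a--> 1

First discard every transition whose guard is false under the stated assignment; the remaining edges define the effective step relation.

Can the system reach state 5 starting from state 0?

12 transition(s) survive guard evaluation.
L0 = {0}
L1 = {1}  now seen {0,1}
L2 = {5}  now seen {0,1,5}
L3 = {3}  now seen {0,1,3,5}
Reach set: {0,1,3,5}
trace reaching 5: a·b

Answer: REACHABLE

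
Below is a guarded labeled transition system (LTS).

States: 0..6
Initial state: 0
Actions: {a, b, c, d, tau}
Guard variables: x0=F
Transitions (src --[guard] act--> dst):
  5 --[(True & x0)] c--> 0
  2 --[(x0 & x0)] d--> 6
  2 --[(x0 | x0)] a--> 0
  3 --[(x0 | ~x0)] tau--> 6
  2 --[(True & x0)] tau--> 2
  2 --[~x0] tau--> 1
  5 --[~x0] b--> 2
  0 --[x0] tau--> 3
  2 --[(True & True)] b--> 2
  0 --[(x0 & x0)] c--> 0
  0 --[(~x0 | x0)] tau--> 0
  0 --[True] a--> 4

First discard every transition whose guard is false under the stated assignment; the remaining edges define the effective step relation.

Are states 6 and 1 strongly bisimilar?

Answer: BISIMILAR

Working:
Compute ~ classes (split until stable):
  round 0: {{0,1,2,3,4,5,6}}
  round 1: {{0},{1,4,6},{2},{3},{5}}
Fixed point at round 2; 5 class(es).
class of 6: {1,4,6}; class of 1: {1,4,6}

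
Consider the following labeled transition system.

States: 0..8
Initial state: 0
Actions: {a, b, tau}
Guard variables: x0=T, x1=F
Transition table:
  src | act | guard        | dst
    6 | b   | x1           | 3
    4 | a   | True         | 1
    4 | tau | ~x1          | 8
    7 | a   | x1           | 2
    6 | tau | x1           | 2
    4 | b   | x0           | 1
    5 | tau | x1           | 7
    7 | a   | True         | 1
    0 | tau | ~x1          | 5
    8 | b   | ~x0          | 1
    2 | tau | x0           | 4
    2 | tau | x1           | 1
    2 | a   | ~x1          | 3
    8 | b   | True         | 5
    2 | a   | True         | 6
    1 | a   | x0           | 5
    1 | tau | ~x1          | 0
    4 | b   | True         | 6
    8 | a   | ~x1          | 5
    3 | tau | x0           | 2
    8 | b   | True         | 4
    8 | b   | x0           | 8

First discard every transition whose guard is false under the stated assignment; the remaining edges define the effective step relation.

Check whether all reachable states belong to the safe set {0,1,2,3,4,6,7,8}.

Answer: INVARIANT VIOLATED at state 5

Working:
Safe = {0,1,2,3,4,6,7,8}
R = {0,5}
  0: safe
  5: ✗ unsafe
reach 5 via tau — violates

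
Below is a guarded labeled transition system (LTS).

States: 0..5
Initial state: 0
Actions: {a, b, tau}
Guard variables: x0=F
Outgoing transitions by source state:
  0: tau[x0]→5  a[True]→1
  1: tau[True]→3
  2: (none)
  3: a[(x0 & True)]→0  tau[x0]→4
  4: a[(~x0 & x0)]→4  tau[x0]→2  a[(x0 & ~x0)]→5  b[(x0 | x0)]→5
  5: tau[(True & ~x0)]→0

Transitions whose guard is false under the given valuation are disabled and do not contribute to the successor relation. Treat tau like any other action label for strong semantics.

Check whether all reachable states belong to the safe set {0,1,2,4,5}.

Safe = {0,1,2,4,5}
Reach set: {0,1,3}
  0: ok
  1: ok
  3: ✗ unsafe
counterexample path to 3: a·tau

Answer: INVARIANT VIOLATED at state 3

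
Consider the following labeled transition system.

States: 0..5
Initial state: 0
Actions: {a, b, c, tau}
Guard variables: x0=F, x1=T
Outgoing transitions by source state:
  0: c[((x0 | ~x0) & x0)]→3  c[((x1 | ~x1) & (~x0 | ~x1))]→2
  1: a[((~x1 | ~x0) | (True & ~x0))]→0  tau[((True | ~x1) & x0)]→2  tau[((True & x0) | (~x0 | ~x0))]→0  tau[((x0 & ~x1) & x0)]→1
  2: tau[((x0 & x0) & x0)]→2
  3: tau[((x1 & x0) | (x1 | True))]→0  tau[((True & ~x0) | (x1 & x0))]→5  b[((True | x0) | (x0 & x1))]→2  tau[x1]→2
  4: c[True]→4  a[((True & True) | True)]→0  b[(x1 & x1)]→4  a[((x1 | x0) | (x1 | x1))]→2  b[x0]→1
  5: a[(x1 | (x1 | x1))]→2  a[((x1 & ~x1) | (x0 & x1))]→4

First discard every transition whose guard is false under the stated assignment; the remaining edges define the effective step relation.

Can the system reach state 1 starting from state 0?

Guard filter leaves 12 enabled edge(s).
depth 0: {0}
depth 1: {2}  total {0,2}
Reach set: {0,2}

Answer: UNREACHABLE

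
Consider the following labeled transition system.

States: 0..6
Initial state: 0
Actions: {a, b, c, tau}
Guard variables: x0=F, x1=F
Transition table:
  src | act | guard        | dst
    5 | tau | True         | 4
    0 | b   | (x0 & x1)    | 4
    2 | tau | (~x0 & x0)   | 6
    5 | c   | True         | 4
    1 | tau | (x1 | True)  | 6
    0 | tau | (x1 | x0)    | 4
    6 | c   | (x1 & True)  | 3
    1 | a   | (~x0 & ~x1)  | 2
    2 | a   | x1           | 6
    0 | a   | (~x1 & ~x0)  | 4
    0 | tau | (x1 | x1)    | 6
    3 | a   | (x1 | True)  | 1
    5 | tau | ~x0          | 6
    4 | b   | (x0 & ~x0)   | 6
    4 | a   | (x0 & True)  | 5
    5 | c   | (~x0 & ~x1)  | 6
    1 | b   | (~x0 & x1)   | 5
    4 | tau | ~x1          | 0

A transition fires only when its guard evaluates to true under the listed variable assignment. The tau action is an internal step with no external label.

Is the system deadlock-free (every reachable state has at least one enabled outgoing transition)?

Answer: DEADLOCK-FREE

Trace:
R = {0,4}
  0: a→4  [deg 1]
  4: tau→0  [deg 1]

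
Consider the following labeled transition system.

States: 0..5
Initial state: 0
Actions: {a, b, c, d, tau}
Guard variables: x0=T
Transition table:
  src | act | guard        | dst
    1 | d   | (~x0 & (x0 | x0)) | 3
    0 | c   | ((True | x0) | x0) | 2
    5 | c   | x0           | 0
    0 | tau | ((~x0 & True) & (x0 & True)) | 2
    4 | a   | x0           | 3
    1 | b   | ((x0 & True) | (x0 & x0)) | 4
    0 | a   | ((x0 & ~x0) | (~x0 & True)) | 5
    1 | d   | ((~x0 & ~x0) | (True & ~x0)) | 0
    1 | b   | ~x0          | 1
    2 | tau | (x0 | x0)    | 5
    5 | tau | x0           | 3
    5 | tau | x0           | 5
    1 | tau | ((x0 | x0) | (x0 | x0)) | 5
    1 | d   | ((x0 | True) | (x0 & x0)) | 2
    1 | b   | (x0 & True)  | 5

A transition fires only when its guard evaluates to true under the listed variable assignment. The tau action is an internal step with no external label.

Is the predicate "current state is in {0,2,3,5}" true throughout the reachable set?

Answer: INVARIANT HOLDS

Working:
Safe = {0,2,3,5}
R = {0,2,3,5}
  0: ok
  2: ok
  3: ok
  5: ok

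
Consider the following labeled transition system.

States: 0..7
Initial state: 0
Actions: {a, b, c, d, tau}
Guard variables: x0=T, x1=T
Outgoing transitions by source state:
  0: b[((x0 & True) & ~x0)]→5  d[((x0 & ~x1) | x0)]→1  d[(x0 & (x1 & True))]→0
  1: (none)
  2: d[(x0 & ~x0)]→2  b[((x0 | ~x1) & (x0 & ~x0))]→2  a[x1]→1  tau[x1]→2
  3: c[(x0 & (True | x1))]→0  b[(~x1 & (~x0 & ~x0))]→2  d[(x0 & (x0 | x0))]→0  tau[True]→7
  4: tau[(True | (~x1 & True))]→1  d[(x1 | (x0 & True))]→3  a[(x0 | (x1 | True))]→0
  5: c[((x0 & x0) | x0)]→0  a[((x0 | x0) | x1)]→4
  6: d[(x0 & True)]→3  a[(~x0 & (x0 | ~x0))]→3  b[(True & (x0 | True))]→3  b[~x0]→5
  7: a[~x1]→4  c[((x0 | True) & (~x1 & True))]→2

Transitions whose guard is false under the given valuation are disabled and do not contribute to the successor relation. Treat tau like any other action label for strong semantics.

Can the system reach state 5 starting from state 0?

After dropping false guards: 14 live edges.
Layer 0: {0}
Layer 1: {1}  now seen {0,1}
Reach set: {0,1}

Answer: UNREACHABLE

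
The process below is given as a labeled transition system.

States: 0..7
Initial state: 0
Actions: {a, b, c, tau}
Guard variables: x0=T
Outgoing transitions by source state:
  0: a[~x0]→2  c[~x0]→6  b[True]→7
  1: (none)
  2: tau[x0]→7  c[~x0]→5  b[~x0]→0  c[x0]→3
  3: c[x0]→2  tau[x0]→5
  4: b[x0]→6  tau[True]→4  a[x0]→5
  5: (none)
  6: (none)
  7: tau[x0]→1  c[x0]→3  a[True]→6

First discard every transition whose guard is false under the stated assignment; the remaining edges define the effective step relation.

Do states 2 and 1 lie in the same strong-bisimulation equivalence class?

Answer: NOT BISIMILAR

Working:
Compute ~ classes (split until stable):
  π0 = {{0,1,2,3,4,5,6,7}}
  π1 = {{0},{1,5,6},{2,3},{4},{7}}
  π2 = {{0},{1,5,6},{2},{3},{4},{7}}
stable after 3 split(s): 6 block(s)
[2]={2}  [1]={1,5,6}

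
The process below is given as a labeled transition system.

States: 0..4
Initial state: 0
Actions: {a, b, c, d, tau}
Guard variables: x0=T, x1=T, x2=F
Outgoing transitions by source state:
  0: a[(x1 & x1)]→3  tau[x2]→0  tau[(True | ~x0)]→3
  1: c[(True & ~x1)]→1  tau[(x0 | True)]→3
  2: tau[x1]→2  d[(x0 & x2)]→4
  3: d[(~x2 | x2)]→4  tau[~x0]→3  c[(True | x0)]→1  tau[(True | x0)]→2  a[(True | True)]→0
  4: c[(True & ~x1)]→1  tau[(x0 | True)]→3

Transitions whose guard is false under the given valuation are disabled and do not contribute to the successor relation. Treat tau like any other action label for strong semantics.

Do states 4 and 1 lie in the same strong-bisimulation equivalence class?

Refine partition for ~:
  P[0] = {{0,1,2,3,4}}
  P[1] = {{0},{1,2,4},{3}}
  P[2] = {{0},{1,4},{2},{3}}
stable after 3 split(s): 4 block(s)
4∈{1,4}, 1∈{1,4}

Answer: BISIMILAR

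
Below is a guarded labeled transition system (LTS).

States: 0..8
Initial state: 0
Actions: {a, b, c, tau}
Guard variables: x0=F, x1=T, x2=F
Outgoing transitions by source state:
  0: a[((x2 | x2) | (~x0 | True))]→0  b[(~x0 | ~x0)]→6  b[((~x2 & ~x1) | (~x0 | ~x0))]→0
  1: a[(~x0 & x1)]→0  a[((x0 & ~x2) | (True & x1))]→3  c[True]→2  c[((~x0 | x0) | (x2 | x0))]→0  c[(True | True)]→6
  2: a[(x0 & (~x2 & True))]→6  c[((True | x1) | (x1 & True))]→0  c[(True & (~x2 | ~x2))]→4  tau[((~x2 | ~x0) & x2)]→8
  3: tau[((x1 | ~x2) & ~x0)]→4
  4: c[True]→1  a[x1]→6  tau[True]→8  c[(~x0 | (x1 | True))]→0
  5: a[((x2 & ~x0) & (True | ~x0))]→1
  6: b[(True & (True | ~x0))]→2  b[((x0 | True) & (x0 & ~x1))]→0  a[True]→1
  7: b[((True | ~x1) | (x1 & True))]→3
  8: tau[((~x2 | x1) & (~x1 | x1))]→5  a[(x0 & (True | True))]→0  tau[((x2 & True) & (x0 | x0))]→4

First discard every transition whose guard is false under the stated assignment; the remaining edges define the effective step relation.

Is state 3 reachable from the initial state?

After dropping false guards: 19 live edges.
depth 0: {0}
depth 1: {6}  total {0,6}
depth 2: {1,2}  total {0,1,2,6}
depth 3: {3,4}  total {0,1,2,3,4,6}
depth 4: {8}  total {0,1,2,3,4,6,8}
depth 5: {5}  total {0,1,2,3,4,5,6,8}
Reach set: {0,1,2,3,4,5,6,8}
trace reaching 3: b·a·a

Answer: REACHABLE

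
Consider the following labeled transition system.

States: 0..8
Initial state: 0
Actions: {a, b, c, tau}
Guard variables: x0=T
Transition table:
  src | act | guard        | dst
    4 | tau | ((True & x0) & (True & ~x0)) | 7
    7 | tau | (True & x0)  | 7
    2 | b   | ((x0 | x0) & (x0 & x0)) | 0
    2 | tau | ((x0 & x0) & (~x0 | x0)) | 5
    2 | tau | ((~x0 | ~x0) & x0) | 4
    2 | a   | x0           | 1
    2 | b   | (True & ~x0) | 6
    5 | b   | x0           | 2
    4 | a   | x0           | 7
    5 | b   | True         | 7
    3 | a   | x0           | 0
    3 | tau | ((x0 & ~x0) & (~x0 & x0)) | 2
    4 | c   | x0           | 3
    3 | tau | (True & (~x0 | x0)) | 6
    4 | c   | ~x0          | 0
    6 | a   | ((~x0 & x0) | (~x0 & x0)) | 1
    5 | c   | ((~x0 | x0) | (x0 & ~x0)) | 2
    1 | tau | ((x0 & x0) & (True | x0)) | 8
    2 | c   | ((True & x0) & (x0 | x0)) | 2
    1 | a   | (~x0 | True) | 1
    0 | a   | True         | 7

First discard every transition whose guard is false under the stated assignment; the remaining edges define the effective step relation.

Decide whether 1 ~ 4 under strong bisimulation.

Refine partition for ~:
  P[0] = {{0,1,2,3,4,5,6,7,8}}
  P[1] = {{0},{1,3},{2},{4},{5},{6,8},{7}}
  P[2] = {{0},{1},{2},{3},{4},{5},{6,8},{7}}
Fixed point at round 3; 8 class(es).
1∈{1}, 4∈{4}

Answer: NOT BISIMILAR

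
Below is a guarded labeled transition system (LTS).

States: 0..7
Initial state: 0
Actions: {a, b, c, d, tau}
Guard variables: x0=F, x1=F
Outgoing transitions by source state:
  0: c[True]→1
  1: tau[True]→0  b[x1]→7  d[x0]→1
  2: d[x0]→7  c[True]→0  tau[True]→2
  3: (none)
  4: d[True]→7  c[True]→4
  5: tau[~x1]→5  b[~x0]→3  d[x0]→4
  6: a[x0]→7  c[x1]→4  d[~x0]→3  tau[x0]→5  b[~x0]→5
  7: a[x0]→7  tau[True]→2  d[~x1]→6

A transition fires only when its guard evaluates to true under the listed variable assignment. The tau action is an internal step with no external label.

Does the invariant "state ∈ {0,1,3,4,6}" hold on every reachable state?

Answer: INVARIANT HOLDS

Working:
Inv-set: {0,1,3,4,6}
Reach set: {0,1}
  0: safe
  1: safe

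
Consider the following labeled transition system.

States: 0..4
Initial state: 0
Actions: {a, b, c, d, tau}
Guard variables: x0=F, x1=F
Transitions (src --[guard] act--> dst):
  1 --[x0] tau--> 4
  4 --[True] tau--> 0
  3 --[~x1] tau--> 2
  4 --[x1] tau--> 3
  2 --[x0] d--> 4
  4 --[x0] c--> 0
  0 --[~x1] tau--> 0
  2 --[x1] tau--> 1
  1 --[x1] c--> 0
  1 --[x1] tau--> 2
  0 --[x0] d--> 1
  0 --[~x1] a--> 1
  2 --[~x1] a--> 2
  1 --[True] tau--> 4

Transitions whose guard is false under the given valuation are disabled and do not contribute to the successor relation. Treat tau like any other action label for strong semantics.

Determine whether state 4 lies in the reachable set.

Answer: REACHABLE

Trace:
Guard filter leaves 6 enabled edge(s).
L0 = {0}
L1 = {1}  total {0,1}
L2 = {4}  total {0,1,4}
Reach set: {0,1,4}
witness 4: a·tau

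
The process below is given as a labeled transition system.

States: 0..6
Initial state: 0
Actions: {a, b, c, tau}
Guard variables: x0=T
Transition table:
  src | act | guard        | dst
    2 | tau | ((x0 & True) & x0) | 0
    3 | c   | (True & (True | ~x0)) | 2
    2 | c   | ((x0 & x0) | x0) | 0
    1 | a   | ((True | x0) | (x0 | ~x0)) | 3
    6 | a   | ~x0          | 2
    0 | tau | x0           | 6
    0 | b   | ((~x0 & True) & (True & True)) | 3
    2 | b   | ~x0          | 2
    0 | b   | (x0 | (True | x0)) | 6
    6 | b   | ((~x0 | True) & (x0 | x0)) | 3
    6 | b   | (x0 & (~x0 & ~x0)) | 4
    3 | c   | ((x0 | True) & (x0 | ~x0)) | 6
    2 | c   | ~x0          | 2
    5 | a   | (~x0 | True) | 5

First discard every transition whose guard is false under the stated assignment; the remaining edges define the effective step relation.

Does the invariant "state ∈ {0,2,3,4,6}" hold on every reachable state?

Answer: INVARIANT HOLDS

Trace:
Inv-set: {0,2,3,4,6}
Reachable = {0,2,3,6}
  0: ✓
  2: ✓
  3: ✓
  6: ✓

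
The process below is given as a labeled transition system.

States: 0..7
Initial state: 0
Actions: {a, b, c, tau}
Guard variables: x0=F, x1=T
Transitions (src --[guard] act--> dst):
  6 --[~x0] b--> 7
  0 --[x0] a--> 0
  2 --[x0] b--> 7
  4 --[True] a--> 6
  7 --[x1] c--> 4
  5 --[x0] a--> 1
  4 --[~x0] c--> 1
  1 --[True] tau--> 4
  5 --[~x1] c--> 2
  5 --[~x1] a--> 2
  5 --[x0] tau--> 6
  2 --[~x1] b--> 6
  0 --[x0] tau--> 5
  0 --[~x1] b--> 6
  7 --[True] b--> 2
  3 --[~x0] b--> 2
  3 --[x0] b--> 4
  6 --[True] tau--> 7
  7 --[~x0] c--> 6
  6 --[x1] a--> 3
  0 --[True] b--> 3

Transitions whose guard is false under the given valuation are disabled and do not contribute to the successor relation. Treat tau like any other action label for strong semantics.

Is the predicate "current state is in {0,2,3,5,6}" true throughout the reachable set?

Answer: INVARIANT HOLDS

Analysis:
Safe = {0,2,3,5,6}
Reachable = {0,2,3}
  0: safe
  2: safe
  3: safe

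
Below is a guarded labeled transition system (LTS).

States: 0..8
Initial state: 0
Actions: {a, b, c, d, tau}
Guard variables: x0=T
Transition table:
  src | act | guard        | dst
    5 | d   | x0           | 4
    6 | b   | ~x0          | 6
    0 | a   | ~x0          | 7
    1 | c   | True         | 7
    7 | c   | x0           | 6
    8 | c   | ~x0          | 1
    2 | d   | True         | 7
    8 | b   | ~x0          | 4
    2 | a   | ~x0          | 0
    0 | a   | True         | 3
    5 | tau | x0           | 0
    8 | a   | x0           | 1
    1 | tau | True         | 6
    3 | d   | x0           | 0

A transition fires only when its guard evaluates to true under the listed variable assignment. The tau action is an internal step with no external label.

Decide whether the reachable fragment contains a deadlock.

R = {0,3}
  0: a→3  [deg 1]
  3: d→0  [deg 1]

Answer: DEADLOCK-FREE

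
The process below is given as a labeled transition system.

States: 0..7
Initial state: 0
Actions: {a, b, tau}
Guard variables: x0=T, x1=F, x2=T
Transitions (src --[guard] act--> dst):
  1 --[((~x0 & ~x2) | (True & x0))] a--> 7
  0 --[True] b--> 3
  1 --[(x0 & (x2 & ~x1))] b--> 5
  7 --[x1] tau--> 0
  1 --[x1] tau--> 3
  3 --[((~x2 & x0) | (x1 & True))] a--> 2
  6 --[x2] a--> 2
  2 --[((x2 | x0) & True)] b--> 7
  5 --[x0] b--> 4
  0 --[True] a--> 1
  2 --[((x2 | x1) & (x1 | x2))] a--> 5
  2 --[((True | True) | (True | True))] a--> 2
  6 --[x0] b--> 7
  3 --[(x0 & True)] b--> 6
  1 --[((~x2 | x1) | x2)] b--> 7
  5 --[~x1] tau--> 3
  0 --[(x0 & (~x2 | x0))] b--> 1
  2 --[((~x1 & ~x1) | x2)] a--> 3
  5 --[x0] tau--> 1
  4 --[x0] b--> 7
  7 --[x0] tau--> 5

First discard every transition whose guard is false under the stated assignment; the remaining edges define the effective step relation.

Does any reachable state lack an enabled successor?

Reachable = {0,1,2,3,4,5,6,7}
  0: a→1  b→1  b→3  [deg 3]
  1: a→7  b→5  b→7  [deg 3]
  2: a→2  a→3  a→5  b→7  [deg 4]
  3: b→6  [deg 1]
  4: b→7  [deg 1]
  5: b→4  tau→1  tau→3  [deg 3]
  6: a→2  b→7  [deg 2]
  7: tau→5  [deg 1]

Answer: DEADLOCK-FREE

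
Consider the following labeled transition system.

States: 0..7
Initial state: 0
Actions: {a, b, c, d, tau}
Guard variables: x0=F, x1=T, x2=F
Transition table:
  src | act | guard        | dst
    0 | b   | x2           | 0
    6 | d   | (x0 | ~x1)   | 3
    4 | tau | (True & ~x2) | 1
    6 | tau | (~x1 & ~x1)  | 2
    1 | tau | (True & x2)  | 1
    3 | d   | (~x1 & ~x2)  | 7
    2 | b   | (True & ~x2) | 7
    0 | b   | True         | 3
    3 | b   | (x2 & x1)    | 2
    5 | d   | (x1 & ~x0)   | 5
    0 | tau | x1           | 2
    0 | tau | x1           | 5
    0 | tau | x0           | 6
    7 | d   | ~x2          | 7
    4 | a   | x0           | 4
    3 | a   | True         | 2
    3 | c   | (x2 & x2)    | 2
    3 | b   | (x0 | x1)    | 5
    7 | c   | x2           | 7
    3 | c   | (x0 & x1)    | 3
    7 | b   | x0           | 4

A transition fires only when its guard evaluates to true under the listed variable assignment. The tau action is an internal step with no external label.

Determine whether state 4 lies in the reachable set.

Answer: UNREACHABLE

Trace:
Guard filter leaves 9 enabled edge(s).
Layer 0: {0}
Layer 1: {2,3,5}  cumulative {0,2,3,5}
Layer 2: {7}  cumulative {0,2,3,5,7}
R = {0,2,3,5,7}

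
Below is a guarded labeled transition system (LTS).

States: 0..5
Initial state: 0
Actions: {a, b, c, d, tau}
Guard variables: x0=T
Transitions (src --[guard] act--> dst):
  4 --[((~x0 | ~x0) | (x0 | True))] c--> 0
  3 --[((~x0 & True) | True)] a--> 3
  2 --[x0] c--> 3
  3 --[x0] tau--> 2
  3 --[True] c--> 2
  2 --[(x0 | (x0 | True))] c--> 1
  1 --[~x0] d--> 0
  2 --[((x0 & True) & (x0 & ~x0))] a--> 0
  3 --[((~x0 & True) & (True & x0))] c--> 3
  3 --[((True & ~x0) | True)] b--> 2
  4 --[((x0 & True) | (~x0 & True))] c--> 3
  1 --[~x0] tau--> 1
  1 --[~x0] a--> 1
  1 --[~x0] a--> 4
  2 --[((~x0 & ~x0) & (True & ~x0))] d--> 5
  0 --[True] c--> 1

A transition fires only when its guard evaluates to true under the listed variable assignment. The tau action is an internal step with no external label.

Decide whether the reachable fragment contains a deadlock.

Reachable = {0,1}
  0: c→1  [1 exit(s)]
  1: ∅  [deadlock]
trace reaching 1: c

Answer: DEADLOCK at state 1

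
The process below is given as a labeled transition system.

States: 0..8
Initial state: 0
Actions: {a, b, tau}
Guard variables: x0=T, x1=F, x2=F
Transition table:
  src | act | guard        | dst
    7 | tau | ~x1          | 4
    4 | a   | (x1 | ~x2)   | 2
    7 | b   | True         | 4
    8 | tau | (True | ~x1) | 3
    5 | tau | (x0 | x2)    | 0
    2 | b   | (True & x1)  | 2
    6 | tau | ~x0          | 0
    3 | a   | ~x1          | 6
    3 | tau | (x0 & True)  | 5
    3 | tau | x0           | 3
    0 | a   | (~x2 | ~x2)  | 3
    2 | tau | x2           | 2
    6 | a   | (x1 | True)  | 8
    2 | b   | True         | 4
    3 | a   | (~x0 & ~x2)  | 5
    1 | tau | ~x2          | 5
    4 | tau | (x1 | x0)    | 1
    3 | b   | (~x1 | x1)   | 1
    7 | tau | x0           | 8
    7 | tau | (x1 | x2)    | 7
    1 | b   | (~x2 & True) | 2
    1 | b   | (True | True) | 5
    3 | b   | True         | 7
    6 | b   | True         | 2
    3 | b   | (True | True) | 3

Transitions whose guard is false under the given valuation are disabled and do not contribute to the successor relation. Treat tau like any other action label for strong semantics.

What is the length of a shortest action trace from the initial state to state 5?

BFS to 5:
  depth 0: {0}
  depth 1: {3}
  depth 2: {1,5,6,7}
depth(5)=2, e.g. a·tau

Answer: 2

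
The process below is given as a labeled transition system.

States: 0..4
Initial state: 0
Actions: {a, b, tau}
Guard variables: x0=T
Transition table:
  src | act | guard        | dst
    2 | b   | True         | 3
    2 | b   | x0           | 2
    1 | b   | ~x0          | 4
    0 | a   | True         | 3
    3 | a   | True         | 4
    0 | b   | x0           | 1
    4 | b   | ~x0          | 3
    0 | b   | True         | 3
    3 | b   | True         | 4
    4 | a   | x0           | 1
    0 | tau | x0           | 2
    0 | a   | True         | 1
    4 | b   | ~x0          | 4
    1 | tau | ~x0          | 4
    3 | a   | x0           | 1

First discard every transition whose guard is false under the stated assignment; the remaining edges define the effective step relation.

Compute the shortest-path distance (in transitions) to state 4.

Layered search for 4:
  L0 = {0}
  L1 = {1,2,3}
  L2 = {4}
depth(4)=2, e.g. a·a

Answer: 2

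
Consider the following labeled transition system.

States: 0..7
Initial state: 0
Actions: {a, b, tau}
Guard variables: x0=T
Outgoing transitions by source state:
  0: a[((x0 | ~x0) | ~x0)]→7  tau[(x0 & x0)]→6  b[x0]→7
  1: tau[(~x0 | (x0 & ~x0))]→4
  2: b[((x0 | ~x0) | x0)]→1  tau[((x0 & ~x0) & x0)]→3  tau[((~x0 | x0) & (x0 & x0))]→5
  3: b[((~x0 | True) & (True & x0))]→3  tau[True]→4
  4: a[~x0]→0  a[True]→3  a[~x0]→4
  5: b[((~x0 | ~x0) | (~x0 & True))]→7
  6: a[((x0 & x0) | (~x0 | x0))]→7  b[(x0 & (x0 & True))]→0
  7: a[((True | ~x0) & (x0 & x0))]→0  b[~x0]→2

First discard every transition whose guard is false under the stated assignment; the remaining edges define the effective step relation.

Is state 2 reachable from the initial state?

11 transition(s) survive guard evaluation.
L0 = {0}
L1 = {6,7}  cumulative {0,6,7}
Reach set: {0,6,7}

Answer: UNREACHABLE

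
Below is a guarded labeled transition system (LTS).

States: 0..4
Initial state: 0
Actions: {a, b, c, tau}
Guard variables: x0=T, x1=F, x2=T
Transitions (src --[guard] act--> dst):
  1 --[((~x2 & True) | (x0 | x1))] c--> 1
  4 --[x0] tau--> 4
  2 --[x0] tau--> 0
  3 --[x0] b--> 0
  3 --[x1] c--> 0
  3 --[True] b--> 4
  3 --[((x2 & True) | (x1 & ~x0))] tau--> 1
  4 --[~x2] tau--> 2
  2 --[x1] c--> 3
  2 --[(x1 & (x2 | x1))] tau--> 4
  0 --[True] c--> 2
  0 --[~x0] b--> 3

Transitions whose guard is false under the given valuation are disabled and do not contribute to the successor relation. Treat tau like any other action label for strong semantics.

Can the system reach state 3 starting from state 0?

Answer: UNREACHABLE

Working:
7 transition(s) survive guard evaluation.
depth 0: {0}
depth 1: {2}  cumulative {0,2}
R = {0,2}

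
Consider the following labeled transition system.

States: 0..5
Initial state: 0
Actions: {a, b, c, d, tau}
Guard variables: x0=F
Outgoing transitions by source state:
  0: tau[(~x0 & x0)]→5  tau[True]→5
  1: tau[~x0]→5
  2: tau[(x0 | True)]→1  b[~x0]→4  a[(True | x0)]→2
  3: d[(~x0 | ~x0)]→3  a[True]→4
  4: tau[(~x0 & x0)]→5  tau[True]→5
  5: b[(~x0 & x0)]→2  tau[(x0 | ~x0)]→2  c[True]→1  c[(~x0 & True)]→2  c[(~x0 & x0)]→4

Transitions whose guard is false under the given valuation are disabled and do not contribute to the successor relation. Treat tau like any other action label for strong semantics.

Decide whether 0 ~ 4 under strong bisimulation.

Compute ~ classes (split until stable):
  P[0] = {{0,1,2,3,4,5}}
  P[1] = {{0,1,4},{2},{3},{5}}
Fixed point at round 2; 4 class(es).
0∈{0,1,4}, 4∈{0,1,4}

Answer: BISIMILAR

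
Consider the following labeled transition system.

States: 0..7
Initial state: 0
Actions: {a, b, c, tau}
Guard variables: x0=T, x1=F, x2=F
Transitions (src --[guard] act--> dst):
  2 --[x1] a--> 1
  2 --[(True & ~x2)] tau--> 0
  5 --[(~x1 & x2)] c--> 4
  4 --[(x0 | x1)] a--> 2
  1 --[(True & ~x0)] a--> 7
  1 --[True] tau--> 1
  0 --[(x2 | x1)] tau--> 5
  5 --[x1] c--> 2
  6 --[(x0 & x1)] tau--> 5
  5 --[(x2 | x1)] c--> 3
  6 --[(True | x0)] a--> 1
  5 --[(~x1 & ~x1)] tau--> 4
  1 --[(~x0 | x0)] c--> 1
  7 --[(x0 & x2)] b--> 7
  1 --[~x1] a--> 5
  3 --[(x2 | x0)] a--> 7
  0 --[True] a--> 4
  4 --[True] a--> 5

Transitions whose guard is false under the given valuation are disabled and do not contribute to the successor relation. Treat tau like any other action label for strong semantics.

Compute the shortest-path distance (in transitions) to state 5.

Breadth-first toward 5:
  L0 = {0}
  L1 = {4}
  L2 = {2,5}
depth(5)=2, e.g. a·a

Answer: 2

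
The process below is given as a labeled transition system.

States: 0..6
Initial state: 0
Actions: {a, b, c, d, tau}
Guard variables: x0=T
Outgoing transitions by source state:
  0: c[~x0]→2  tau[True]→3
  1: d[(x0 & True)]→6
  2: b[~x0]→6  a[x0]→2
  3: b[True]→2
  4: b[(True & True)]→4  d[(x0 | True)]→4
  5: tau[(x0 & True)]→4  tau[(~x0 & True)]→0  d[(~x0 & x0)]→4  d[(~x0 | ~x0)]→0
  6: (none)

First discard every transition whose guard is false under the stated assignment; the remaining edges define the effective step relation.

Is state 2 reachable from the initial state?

Answer: REACHABLE

Working:
Guard filter leaves 7 enabled edge(s).
L0 = {0}
L1 = {3}  now seen {0,3}
L2 = {2}  now seen {0,2,3}
Reach set: {0,2,3}
witness 2: tau·b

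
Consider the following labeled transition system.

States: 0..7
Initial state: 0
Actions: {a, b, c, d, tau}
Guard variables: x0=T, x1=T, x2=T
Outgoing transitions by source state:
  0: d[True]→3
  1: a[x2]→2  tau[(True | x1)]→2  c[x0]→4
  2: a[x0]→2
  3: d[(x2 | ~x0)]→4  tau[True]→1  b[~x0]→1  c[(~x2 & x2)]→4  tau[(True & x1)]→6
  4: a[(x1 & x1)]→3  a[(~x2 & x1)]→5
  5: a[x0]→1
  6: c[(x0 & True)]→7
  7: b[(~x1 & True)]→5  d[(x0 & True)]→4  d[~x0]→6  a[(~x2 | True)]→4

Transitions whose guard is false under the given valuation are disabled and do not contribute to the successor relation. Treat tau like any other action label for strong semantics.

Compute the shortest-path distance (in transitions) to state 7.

Breadth-first toward 7:
  depth 0: {0}
  depth 1: {3}
  depth 2: {1,4,6}
  depth 3: {2,7}
depth(7)=3, e.g. d·tau·c

Answer: 3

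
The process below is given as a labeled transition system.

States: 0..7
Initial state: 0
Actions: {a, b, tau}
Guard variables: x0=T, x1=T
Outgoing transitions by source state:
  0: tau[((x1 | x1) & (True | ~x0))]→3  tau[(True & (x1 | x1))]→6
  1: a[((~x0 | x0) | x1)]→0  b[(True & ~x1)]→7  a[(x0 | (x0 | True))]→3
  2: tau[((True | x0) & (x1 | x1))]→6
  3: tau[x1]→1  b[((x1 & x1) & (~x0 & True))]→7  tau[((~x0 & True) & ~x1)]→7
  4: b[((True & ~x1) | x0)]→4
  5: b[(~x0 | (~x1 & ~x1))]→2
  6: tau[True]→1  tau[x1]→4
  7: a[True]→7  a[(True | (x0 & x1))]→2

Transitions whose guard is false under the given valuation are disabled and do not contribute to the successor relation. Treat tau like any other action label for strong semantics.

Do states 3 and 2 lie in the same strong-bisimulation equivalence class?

Answer: NOT BISIMILAR

Analysis:
Bisimulation quotient by refinement:
  π0 = {{0,1,2,3,4,5,6,7}}
  π1 = {{0,2,3,6},{1,7},{4},{5}}
  π2 = {{0,2},{1},{3},{4},{5},{6},{7}}
  π3 = {{0},{1},{2},{3},{4},{5},{6},{7}}
stable after 4 split(s): 8 block(s)
[3]={3}  [2]={2}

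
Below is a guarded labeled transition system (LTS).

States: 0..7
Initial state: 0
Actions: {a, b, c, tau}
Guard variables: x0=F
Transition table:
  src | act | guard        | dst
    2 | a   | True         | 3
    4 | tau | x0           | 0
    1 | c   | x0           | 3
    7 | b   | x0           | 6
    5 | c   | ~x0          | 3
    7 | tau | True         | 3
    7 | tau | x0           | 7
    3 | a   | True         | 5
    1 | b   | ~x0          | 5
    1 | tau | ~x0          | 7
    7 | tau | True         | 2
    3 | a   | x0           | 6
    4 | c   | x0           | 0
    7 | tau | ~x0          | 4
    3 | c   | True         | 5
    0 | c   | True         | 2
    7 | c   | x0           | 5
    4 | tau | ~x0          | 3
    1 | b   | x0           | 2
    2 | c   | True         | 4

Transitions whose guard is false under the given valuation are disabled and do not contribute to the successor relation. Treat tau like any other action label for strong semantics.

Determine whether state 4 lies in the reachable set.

12 transition(s) survive guard evaluation.
L0 = {0}
L1 = {2}  total {0,2}
L2 = {3,4}  total {0,2,3,4}
L3 = {5}  total {0,2,3,4,5}
Reach set: {0,2,3,4,5}
trace reaching 4: c·c

Answer: REACHABLE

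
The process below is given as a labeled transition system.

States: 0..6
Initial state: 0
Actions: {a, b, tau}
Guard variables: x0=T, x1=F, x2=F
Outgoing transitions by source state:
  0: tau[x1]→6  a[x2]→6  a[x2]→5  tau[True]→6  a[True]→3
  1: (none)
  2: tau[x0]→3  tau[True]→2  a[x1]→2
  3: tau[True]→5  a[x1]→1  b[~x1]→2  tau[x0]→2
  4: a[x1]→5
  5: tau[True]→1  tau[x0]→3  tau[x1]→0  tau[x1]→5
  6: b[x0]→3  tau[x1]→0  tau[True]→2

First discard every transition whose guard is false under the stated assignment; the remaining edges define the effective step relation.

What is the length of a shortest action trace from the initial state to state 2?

BFS to 2:
  L0 = {0}
  L1 = {3,6}
  L2 = {2,5}
first hit 2 at d=2 via a·b

Answer: 2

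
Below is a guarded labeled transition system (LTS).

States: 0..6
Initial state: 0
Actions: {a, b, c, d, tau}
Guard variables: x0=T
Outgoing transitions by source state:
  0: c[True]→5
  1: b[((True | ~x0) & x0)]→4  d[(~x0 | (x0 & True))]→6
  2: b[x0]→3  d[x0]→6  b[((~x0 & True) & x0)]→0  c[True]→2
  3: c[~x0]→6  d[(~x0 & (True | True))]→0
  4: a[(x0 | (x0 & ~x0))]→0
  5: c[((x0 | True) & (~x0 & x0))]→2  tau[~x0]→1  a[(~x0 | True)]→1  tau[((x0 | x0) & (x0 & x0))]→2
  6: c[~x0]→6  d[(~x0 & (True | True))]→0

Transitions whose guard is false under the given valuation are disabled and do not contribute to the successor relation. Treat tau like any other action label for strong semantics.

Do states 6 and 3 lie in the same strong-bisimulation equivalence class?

Answer: BISIMILAR

Trace:
Bisimulation quotient by refinement:
  π0 = {{0,1,2,3,4,5,6}}
  π1 = {{0},{1},{2},{3,6},{4},{5}}
stable after 2 split(s): 6 block(s)
class of 6: {3,6}; class of 3: {3,6}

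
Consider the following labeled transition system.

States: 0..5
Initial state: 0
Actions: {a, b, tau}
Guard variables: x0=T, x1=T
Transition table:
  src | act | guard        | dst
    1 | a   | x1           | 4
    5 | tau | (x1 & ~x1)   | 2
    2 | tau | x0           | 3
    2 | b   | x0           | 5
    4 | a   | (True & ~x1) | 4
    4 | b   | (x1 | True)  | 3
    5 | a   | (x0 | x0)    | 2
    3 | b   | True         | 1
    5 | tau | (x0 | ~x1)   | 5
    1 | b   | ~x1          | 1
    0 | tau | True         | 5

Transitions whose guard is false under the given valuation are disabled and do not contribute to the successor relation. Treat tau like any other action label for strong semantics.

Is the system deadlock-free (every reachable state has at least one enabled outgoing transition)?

Answer: DEADLOCK-FREE

Working:
Reach set: {0,1,2,3,4,5}
  0: tau→5  [1 exit(s)]
  1: a→4  [1 exit(s)]
  2: b→5  tau→3  [2 exit(s)]
  3: b→1  [1 exit(s)]
  4: b→3  [1 exit(s)]
  5: a→2  tau→5  [2 exit(s)]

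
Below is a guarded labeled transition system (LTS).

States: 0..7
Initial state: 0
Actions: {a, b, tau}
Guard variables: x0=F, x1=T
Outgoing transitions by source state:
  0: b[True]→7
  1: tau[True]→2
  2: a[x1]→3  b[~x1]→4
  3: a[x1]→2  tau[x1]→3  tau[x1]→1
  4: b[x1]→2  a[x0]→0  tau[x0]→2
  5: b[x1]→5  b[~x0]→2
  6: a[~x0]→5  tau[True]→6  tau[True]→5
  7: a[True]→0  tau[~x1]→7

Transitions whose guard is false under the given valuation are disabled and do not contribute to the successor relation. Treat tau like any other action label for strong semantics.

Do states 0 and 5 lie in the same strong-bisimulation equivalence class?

Answer: NOT BISIMILAR

Trace:
Bisimulation quotient by refinement:
  P[0] = {{0,1,2,3,4,5,6,7}}
  P[1] = {{0,4,5},{1},{2,7},{3,6}}
  P[2] = {{0,4},{1},{2},{3},{5},{6},{7}}
  P[3] = {{0},{1},{2},{3},{4},{5},{6},{7}}
Fixed point at round 4; 8 class(es).
[0]={0}  [5]={5}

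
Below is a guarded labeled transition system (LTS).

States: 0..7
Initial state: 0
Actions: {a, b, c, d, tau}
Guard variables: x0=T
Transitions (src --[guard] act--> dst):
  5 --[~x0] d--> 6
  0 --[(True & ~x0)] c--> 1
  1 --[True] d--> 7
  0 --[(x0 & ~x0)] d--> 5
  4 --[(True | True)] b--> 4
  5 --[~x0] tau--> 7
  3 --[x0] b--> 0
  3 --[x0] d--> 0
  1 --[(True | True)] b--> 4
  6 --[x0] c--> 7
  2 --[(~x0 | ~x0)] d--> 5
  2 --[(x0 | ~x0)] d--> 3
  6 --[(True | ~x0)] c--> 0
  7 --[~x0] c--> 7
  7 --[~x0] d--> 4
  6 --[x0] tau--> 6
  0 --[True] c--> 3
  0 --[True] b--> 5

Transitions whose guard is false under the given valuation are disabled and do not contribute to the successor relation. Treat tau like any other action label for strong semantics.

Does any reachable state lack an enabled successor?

R = {0,3,5}
  0: b→5  c→3  [deg 2]
  3: b→0  d→0  [deg 2]
  5: ∅  [no exit]
trace reaching 5: b

Answer: DEADLOCK at state 5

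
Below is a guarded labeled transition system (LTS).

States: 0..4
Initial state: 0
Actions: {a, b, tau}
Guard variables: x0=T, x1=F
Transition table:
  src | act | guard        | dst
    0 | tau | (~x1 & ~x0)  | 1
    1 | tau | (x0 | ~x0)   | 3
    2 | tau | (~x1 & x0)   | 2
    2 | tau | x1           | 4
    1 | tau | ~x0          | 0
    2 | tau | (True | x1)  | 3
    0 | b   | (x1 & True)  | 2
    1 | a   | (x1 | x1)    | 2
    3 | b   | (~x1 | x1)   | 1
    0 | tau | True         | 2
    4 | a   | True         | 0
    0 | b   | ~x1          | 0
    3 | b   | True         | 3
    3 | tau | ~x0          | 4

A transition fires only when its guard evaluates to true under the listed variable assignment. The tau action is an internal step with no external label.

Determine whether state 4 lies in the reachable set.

Answer: UNREACHABLE

Analysis:
After dropping false guards: 8 live edges.
depth 0: {0}
depth 1: {2}  total {0,2}
depth 2: {3}  total {0,2,3}
depth 3: {1}  total {0,1,2,3}
R = {0,1,2,3}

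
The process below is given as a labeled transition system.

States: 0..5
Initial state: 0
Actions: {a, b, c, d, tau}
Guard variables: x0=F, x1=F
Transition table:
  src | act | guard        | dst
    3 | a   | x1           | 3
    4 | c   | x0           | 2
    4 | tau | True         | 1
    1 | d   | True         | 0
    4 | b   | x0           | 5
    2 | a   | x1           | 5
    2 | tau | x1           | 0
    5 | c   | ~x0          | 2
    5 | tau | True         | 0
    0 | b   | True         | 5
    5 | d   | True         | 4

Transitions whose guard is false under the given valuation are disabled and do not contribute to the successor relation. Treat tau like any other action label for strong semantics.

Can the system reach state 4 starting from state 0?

Answer: REACHABLE

Analysis:
After dropping false guards: 6 live edges.
depth 0: {0}
depth 1: {5}  total {0,5}
depth 2: {2,4}  total {0,2,4,5}
depth 3: {1}  total {0,1,2,4,5}
Reach set: {0,1,2,4,5}
trace reaching 4: b·d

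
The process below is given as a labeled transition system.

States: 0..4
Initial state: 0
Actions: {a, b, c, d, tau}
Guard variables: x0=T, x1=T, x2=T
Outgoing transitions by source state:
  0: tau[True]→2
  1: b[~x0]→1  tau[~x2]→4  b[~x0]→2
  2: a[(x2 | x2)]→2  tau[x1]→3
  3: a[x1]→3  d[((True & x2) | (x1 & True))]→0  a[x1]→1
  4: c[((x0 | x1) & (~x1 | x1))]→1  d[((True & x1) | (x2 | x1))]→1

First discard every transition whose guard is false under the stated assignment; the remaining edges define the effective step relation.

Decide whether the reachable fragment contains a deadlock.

Reachable = {0,1,2,3}
  0: tau→2  [1 out]
  1: ∅  [deadlock]
  2: a→2  tau→3  [2 out]
  3: a→1  a→3  d→0  [3 out]
trace reaching 1: tau·tau·a

Answer: DEADLOCK at state 1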